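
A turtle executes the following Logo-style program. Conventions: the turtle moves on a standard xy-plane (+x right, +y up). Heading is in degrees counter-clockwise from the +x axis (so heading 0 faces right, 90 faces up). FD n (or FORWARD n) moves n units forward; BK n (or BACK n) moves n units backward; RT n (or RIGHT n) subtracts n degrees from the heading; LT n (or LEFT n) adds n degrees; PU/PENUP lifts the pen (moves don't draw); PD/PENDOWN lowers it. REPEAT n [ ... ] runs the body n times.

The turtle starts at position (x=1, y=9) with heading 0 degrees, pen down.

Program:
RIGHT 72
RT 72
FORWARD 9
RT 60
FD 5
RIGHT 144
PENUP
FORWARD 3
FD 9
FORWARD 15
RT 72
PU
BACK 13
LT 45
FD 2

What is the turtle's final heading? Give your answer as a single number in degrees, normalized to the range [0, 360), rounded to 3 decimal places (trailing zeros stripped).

Answer: 345

Derivation:
Executing turtle program step by step:
Start: pos=(1,9), heading=0, pen down
RT 72: heading 0 -> 288
RT 72: heading 288 -> 216
FD 9: (1,9) -> (-6.281,3.71) [heading=216, draw]
RT 60: heading 216 -> 156
FD 5: (-6.281,3.71) -> (-10.849,5.744) [heading=156, draw]
RT 144: heading 156 -> 12
PU: pen up
FD 3: (-10.849,5.744) -> (-7.914,6.367) [heading=12, move]
FD 9: (-7.914,6.367) -> (0.889,8.239) [heading=12, move]
FD 15: (0.889,8.239) -> (15.561,11.357) [heading=12, move]
RT 72: heading 12 -> 300
PU: pen up
BK 13: (15.561,11.357) -> (9.061,22.616) [heading=300, move]
LT 45: heading 300 -> 345
FD 2: (9.061,22.616) -> (10.993,22.098) [heading=345, move]
Final: pos=(10.993,22.098), heading=345, 2 segment(s) drawn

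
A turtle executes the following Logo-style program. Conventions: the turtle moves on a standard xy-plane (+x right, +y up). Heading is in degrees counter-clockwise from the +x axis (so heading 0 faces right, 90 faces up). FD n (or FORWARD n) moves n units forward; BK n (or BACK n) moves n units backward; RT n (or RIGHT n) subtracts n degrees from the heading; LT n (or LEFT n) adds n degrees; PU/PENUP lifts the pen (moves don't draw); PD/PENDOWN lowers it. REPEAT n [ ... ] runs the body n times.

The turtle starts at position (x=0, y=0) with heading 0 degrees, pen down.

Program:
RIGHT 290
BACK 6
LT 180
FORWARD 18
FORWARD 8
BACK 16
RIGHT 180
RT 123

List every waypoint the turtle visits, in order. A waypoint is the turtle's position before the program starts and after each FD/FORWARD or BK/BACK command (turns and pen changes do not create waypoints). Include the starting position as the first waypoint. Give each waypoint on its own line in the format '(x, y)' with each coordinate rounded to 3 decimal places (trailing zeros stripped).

Executing turtle program step by step:
Start: pos=(0,0), heading=0, pen down
RT 290: heading 0 -> 70
BK 6: (0,0) -> (-2.052,-5.638) [heading=70, draw]
LT 180: heading 70 -> 250
FD 18: (-2.052,-5.638) -> (-8.208,-22.553) [heading=250, draw]
FD 8: (-8.208,-22.553) -> (-10.945,-30.07) [heading=250, draw]
BK 16: (-10.945,-30.07) -> (-5.472,-15.035) [heading=250, draw]
RT 180: heading 250 -> 70
RT 123: heading 70 -> 307
Final: pos=(-5.472,-15.035), heading=307, 4 segment(s) drawn
Waypoints (5 total):
(0, 0)
(-2.052, -5.638)
(-8.208, -22.553)
(-10.945, -30.07)
(-5.472, -15.035)

Answer: (0, 0)
(-2.052, -5.638)
(-8.208, -22.553)
(-10.945, -30.07)
(-5.472, -15.035)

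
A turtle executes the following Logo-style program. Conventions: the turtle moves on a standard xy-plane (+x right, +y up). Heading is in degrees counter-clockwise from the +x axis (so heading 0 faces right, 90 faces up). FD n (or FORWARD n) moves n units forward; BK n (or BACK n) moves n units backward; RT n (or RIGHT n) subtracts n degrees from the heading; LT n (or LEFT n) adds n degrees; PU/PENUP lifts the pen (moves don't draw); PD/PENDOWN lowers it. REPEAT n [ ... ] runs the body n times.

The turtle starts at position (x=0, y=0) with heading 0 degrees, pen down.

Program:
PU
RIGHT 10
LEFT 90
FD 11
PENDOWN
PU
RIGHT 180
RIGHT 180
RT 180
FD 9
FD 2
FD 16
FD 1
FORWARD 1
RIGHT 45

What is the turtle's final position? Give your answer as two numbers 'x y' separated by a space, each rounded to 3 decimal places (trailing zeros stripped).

Executing turtle program step by step:
Start: pos=(0,0), heading=0, pen down
PU: pen up
RT 10: heading 0 -> 350
LT 90: heading 350 -> 80
FD 11: (0,0) -> (1.91,10.833) [heading=80, move]
PD: pen down
PU: pen up
RT 180: heading 80 -> 260
RT 180: heading 260 -> 80
RT 180: heading 80 -> 260
FD 9: (1.91,10.833) -> (0.347,1.97) [heading=260, move]
FD 2: (0.347,1.97) -> (0,0) [heading=260, move]
FD 16: (0,0) -> (-2.778,-15.757) [heading=260, move]
FD 1: (-2.778,-15.757) -> (-2.952,-16.742) [heading=260, move]
FD 1: (-2.952,-16.742) -> (-3.126,-17.727) [heading=260, move]
RT 45: heading 260 -> 215
Final: pos=(-3.126,-17.727), heading=215, 0 segment(s) drawn

Answer: -3.126 -17.727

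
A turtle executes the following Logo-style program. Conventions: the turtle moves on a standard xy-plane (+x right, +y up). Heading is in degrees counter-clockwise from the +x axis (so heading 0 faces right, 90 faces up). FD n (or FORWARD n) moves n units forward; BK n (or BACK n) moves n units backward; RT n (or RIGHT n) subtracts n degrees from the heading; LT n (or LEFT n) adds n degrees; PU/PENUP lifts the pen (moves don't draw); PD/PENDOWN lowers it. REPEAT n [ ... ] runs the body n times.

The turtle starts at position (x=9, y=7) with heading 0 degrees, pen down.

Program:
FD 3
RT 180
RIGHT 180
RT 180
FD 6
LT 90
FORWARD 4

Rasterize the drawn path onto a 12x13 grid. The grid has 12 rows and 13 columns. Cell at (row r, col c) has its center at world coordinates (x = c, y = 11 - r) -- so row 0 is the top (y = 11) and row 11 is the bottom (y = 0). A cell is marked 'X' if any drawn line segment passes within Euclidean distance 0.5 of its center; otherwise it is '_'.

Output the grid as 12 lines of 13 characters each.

Segment 0: (9,7) -> (12,7)
Segment 1: (12,7) -> (6,7)
Segment 2: (6,7) -> (6,3)

Answer: _____________
_____________
_____________
_____________
______XXXXXXX
______X______
______X______
______X______
______X______
_____________
_____________
_____________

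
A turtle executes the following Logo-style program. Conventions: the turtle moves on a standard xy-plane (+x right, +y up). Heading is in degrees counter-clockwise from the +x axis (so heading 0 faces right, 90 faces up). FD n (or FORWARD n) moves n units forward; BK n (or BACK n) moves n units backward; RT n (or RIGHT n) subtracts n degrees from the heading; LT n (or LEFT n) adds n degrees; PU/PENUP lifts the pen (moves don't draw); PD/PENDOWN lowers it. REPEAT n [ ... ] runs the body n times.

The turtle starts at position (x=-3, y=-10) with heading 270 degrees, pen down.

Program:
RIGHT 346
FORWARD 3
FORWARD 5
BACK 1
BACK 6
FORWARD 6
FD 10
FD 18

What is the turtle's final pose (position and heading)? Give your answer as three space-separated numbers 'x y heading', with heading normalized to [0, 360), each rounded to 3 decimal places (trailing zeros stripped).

Executing turtle program step by step:
Start: pos=(-3,-10), heading=270, pen down
RT 346: heading 270 -> 284
FD 3: (-3,-10) -> (-2.274,-12.911) [heading=284, draw]
FD 5: (-2.274,-12.911) -> (-1.065,-17.762) [heading=284, draw]
BK 1: (-1.065,-17.762) -> (-1.307,-16.792) [heading=284, draw]
BK 6: (-1.307,-16.792) -> (-2.758,-10.97) [heading=284, draw]
FD 6: (-2.758,-10.97) -> (-1.307,-16.792) [heading=284, draw]
FD 10: (-1.307,-16.792) -> (1.113,-26.495) [heading=284, draw]
FD 18: (1.113,-26.495) -> (5.467,-43.96) [heading=284, draw]
Final: pos=(5.467,-43.96), heading=284, 7 segment(s) drawn

Answer: 5.467 -43.96 284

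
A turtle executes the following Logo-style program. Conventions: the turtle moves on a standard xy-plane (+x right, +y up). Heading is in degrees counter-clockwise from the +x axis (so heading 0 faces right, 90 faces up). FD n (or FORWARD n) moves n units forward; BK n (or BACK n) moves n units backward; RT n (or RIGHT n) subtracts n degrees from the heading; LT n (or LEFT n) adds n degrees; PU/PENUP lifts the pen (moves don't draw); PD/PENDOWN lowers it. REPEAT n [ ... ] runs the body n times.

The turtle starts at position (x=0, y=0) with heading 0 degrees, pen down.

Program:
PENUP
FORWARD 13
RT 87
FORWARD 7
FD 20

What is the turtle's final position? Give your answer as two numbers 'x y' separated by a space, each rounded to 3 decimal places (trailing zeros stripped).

Executing turtle program step by step:
Start: pos=(0,0), heading=0, pen down
PU: pen up
FD 13: (0,0) -> (13,0) [heading=0, move]
RT 87: heading 0 -> 273
FD 7: (13,0) -> (13.366,-6.99) [heading=273, move]
FD 20: (13.366,-6.99) -> (14.413,-26.963) [heading=273, move]
Final: pos=(14.413,-26.963), heading=273, 0 segment(s) drawn

Answer: 14.413 -26.963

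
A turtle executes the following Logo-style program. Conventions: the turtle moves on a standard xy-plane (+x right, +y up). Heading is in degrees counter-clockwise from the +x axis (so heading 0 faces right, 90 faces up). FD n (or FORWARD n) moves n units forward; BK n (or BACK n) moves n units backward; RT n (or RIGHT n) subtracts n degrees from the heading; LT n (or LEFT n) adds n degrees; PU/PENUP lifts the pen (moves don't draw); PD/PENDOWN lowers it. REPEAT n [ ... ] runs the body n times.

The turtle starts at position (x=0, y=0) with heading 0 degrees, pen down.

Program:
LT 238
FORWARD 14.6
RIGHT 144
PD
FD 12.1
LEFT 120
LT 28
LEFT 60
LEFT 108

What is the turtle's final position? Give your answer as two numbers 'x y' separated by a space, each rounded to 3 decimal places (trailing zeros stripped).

Answer: -8.581 -0.311

Derivation:
Executing turtle program step by step:
Start: pos=(0,0), heading=0, pen down
LT 238: heading 0 -> 238
FD 14.6: (0,0) -> (-7.737,-12.382) [heading=238, draw]
RT 144: heading 238 -> 94
PD: pen down
FD 12.1: (-7.737,-12.382) -> (-8.581,-0.311) [heading=94, draw]
LT 120: heading 94 -> 214
LT 28: heading 214 -> 242
LT 60: heading 242 -> 302
LT 108: heading 302 -> 50
Final: pos=(-8.581,-0.311), heading=50, 2 segment(s) drawn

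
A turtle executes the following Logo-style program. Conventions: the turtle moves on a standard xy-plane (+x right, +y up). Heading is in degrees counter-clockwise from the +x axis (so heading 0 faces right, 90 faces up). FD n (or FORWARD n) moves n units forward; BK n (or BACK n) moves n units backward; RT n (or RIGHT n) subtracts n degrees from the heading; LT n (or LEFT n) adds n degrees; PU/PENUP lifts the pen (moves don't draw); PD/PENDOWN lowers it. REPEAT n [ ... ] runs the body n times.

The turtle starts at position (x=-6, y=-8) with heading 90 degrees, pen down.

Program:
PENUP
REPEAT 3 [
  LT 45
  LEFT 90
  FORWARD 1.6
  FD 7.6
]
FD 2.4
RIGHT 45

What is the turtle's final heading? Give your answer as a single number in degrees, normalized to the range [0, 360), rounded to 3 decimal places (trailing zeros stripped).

Executing turtle program step by step:
Start: pos=(-6,-8), heading=90, pen down
PU: pen up
REPEAT 3 [
  -- iteration 1/3 --
  LT 45: heading 90 -> 135
  LT 90: heading 135 -> 225
  FD 1.6: (-6,-8) -> (-7.131,-9.131) [heading=225, move]
  FD 7.6: (-7.131,-9.131) -> (-12.505,-14.505) [heading=225, move]
  -- iteration 2/3 --
  LT 45: heading 225 -> 270
  LT 90: heading 270 -> 0
  FD 1.6: (-12.505,-14.505) -> (-10.905,-14.505) [heading=0, move]
  FD 7.6: (-10.905,-14.505) -> (-3.305,-14.505) [heading=0, move]
  -- iteration 3/3 --
  LT 45: heading 0 -> 45
  LT 90: heading 45 -> 135
  FD 1.6: (-3.305,-14.505) -> (-4.437,-13.374) [heading=135, move]
  FD 7.6: (-4.437,-13.374) -> (-9.811,-8) [heading=135, move]
]
FD 2.4: (-9.811,-8) -> (-11.508,-6.303) [heading=135, move]
RT 45: heading 135 -> 90
Final: pos=(-11.508,-6.303), heading=90, 0 segment(s) drawn

Answer: 90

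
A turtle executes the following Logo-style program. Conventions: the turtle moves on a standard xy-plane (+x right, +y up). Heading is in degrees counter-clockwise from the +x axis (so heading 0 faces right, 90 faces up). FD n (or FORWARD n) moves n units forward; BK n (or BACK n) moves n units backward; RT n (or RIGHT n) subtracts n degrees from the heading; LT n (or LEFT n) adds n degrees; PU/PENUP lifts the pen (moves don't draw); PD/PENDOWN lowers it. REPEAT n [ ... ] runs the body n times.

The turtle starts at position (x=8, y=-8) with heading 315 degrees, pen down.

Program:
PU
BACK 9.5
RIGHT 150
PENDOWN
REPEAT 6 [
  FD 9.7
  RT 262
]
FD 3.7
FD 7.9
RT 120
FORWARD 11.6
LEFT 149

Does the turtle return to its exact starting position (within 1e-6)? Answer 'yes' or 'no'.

Executing turtle program step by step:
Start: pos=(8,-8), heading=315, pen down
PU: pen up
BK 9.5: (8,-8) -> (1.282,-1.282) [heading=315, move]
RT 150: heading 315 -> 165
PD: pen down
REPEAT 6 [
  -- iteration 1/6 --
  FD 9.7: (1.282,-1.282) -> (-8.087,1.228) [heading=165, draw]
  RT 262: heading 165 -> 263
  -- iteration 2/6 --
  FD 9.7: (-8.087,1.228) -> (-9.269,-8.4) [heading=263, draw]
  RT 262: heading 263 -> 1
  -- iteration 3/6 --
  FD 9.7: (-9.269,-8.4) -> (0.429,-8.23) [heading=1, draw]
  RT 262: heading 1 -> 99
  -- iteration 4/6 --
  FD 9.7: (0.429,-8.23) -> (-1.088,1.35) [heading=99, draw]
  RT 262: heading 99 -> 197
  -- iteration 5/6 --
  FD 9.7: (-1.088,1.35) -> (-10.364,-1.486) [heading=197, draw]
  RT 262: heading 197 -> 295
  -- iteration 6/6 --
  FD 9.7: (-10.364,-1.486) -> (-6.265,-10.277) [heading=295, draw]
  RT 262: heading 295 -> 33
]
FD 3.7: (-6.265,-10.277) -> (-3.162,-8.262) [heading=33, draw]
FD 7.9: (-3.162,-8.262) -> (3.464,-3.959) [heading=33, draw]
RT 120: heading 33 -> 273
FD 11.6: (3.464,-3.959) -> (4.071,-15.543) [heading=273, draw]
LT 149: heading 273 -> 62
Final: pos=(4.071,-15.543), heading=62, 9 segment(s) drawn

Start position: (8, -8)
Final position: (4.071, -15.543)
Distance = 8.505; >= 1e-6 -> NOT closed

Answer: no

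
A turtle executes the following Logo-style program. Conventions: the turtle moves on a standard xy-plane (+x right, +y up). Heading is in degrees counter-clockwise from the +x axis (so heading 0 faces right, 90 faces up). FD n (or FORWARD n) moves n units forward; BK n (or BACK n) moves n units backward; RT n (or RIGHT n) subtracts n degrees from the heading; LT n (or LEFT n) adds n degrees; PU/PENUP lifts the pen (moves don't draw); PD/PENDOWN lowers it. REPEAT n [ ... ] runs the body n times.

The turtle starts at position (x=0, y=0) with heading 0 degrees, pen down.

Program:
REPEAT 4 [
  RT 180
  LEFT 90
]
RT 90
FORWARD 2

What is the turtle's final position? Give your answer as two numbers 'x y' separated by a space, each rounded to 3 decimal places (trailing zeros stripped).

Answer: 0 -2

Derivation:
Executing turtle program step by step:
Start: pos=(0,0), heading=0, pen down
REPEAT 4 [
  -- iteration 1/4 --
  RT 180: heading 0 -> 180
  LT 90: heading 180 -> 270
  -- iteration 2/4 --
  RT 180: heading 270 -> 90
  LT 90: heading 90 -> 180
  -- iteration 3/4 --
  RT 180: heading 180 -> 0
  LT 90: heading 0 -> 90
  -- iteration 4/4 --
  RT 180: heading 90 -> 270
  LT 90: heading 270 -> 0
]
RT 90: heading 0 -> 270
FD 2: (0,0) -> (0,-2) [heading=270, draw]
Final: pos=(0,-2), heading=270, 1 segment(s) drawn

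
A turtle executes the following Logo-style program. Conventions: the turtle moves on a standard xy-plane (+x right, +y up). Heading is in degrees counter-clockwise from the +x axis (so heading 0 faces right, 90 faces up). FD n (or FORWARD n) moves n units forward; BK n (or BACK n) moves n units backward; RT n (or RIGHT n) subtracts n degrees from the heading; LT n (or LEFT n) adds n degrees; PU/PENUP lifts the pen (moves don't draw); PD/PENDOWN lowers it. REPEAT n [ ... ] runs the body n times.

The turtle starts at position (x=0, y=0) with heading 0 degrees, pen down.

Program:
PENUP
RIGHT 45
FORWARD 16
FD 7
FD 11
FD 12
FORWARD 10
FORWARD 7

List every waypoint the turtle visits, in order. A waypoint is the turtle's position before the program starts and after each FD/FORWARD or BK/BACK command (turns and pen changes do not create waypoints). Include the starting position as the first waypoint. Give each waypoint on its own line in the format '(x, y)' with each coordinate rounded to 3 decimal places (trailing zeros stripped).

Answer: (0, 0)
(11.314, -11.314)
(16.263, -16.263)
(24.042, -24.042)
(32.527, -32.527)
(39.598, -39.598)
(44.548, -44.548)

Derivation:
Executing turtle program step by step:
Start: pos=(0,0), heading=0, pen down
PU: pen up
RT 45: heading 0 -> 315
FD 16: (0,0) -> (11.314,-11.314) [heading=315, move]
FD 7: (11.314,-11.314) -> (16.263,-16.263) [heading=315, move]
FD 11: (16.263,-16.263) -> (24.042,-24.042) [heading=315, move]
FD 12: (24.042,-24.042) -> (32.527,-32.527) [heading=315, move]
FD 10: (32.527,-32.527) -> (39.598,-39.598) [heading=315, move]
FD 7: (39.598,-39.598) -> (44.548,-44.548) [heading=315, move]
Final: pos=(44.548,-44.548), heading=315, 0 segment(s) drawn
Waypoints (7 total):
(0, 0)
(11.314, -11.314)
(16.263, -16.263)
(24.042, -24.042)
(32.527, -32.527)
(39.598, -39.598)
(44.548, -44.548)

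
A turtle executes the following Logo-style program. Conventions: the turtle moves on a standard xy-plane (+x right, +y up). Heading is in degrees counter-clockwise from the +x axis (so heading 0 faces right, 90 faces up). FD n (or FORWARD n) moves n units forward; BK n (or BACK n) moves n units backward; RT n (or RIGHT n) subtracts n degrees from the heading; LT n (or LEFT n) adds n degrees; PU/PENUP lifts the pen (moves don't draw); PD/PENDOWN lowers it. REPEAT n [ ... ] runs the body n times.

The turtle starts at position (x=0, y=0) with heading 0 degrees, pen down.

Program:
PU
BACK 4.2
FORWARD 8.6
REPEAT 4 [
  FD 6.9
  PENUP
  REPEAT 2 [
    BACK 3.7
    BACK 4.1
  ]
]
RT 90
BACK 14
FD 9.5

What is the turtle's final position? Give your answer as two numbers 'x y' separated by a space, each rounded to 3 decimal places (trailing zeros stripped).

Answer: -30.4 4.5

Derivation:
Executing turtle program step by step:
Start: pos=(0,0), heading=0, pen down
PU: pen up
BK 4.2: (0,0) -> (-4.2,0) [heading=0, move]
FD 8.6: (-4.2,0) -> (4.4,0) [heading=0, move]
REPEAT 4 [
  -- iteration 1/4 --
  FD 6.9: (4.4,0) -> (11.3,0) [heading=0, move]
  PU: pen up
  REPEAT 2 [
    -- iteration 1/2 --
    BK 3.7: (11.3,0) -> (7.6,0) [heading=0, move]
    BK 4.1: (7.6,0) -> (3.5,0) [heading=0, move]
    -- iteration 2/2 --
    BK 3.7: (3.5,0) -> (-0.2,0) [heading=0, move]
    BK 4.1: (-0.2,0) -> (-4.3,0) [heading=0, move]
  ]
  -- iteration 2/4 --
  FD 6.9: (-4.3,0) -> (2.6,0) [heading=0, move]
  PU: pen up
  REPEAT 2 [
    -- iteration 1/2 --
    BK 3.7: (2.6,0) -> (-1.1,0) [heading=0, move]
    BK 4.1: (-1.1,0) -> (-5.2,0) [heading=0, move]
    -- iteration 2/2 --
    BK 3.7: (-5.2,0) -> (-8.9,0) [heading=0, move]
    BK 4.1: (-8.9,0) -> (-13,0) [heading=0, move]
  ]
  -- iteration 3/4 --
  FD 6.9: (-13,0) -> (-6.1,0) [heading=0, move]
  PU: pen up
  REPEAT 2 [
    -- iteration 1/2 --
    BK 3.7: (-6.1,0) -> (-9.8,0) [heading=0, move]
    BK 4.1: (-9.8,0) -> (-13.9,0) [heading=0, move]
    -- iteration 2/2 --
    BK 3.7: (-13.9,0) -> (-17.6,0) [heading=0, move]
    BK 4.1: (-17.6,0) -> (-21.7,0) [heading=0, move]
  ]
  -- iteration 4/4 --
  FD 6.9: (-21.7,0) -> (-14.8,0) [heading=0, move]
  PU: pen up
  REPEAT 2 [
    -- iteration 1/2 --
    BK 3.7: (-14.8,0) -> (-18.5,0) [heading=0, move]
    BK 4.1: (-18.5,0) -> (-22.6,0) [heading=0, move]
    -- iteration 2/2 --
    BK 3.7: (-22.6,0) -> (-26.3,0) [heading=0, move]
    BK 4.1: (-26.3,0) -> (-30.4,0) [heading=0, move]
  ]
]
RT 90: heading 0 -> 270
BK 14: (-30.4,0) -> (-30.4,14) [heading=270, move]
FD 9.5: (-30.4,14) -> (-30.4,4.5) [heading=270, move]
Final: pos=(-30.4,4.5), heading=270, 0 segment(s) drawn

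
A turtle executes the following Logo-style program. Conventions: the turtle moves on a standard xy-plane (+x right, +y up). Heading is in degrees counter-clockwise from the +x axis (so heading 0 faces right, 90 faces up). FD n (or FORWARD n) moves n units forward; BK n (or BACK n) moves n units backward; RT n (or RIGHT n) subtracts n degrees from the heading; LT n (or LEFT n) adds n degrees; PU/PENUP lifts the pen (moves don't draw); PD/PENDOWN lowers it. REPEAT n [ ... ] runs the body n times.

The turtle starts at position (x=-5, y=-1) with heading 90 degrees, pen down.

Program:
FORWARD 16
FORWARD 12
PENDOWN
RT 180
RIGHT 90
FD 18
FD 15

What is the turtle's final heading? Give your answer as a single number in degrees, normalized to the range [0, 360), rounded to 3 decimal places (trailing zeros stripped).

Executing turtle program step by step:
Start: pos=(-5,-1), heading=90, pen down
FD 16: (-5,-1) -> (-5,15) [heading=90, draw]
FD 12: (-5,15) -> (-5,27) [heading=90, draw]
PD: pen down
RT 180: heading 90 -> 270
RT 90: heading 270 -> 180
FD 18: (-5,27) -> (-23,27) [heading=180, draw]
FD 15: (-23,27) -> (-38,27) [heading=180, draw]
Final: pos=(-38,27), heading=180, 4 segment(s) drawn

Answer: 180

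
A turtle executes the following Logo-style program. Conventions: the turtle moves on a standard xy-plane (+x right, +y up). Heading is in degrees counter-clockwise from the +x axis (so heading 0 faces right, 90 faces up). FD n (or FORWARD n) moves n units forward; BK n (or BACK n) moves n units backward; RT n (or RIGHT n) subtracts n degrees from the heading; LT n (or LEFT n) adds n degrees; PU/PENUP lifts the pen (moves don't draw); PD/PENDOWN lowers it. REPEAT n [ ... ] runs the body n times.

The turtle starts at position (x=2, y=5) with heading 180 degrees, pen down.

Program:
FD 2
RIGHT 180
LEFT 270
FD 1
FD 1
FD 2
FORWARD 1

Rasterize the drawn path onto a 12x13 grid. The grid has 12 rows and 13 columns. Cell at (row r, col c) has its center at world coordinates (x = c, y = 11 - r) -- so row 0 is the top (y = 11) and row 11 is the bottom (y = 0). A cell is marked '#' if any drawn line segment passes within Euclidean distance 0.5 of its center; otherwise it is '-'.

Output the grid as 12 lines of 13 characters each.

Segment 0: (2,5) -> (0,5)
Segment 1: (0,5) -> (-0,4)
Segment 2: (-0,4) -> (-0,3)
Segment 3: (-0,3) -> (-0,1)
Segment 4: (-0,1) -> (-0,0)

Answer: -------------
-------------
-------------
-------------
-------------
-------------
###----------
#------------
#------------
#------------
#------------
#------------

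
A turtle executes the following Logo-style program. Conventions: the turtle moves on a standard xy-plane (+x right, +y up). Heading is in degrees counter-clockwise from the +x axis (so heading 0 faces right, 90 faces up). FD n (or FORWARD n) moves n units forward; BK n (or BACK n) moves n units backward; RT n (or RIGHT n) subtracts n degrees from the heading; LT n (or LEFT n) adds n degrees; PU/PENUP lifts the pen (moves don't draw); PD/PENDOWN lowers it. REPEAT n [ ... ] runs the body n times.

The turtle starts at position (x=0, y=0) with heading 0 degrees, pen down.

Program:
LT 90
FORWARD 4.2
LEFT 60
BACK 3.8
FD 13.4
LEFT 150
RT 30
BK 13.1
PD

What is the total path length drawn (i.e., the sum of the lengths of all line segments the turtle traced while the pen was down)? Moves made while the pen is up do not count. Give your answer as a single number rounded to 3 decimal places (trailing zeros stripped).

Answer: 34.5

Derivation:
Executing turtle program step by step:
Start: pos=(0,0), heading=0, pen down
LT 90: heading 0 -> 90
FD 4.2: (0,0) -> (0,4.2) [heading=90, draw]
LT 60: heading 90 -> 150
BK 3.8: (0,4.2) -> (3.291,2.3) [heading=150, draw]
FD 13.4: (3.291,2.3) -> (-8.314,9) [heading=150, draw]
LT 150: heading 150 -> 300
RT 30: heading 300 -> 270
BK 13.1: (-8.314,9) -> (-8.314,22.1) [heading=270, draw]
PD: pen down
Final: pos=(-8.314,22.1), heading=270, 4 segment(s) drawn

Segment lengths:
  seg 1: (0,0) -> (0,4.2), length = 4.2
  seg 2: (0,4.2) -> (3.291,2.3), length = 3.8
  seg 3: (3.291,2.3) -> (-8.314,9), length = 13.4
  seg 4: (-8.314,9) -> (-8.314,22.1), length = 13.1
Total = 34.5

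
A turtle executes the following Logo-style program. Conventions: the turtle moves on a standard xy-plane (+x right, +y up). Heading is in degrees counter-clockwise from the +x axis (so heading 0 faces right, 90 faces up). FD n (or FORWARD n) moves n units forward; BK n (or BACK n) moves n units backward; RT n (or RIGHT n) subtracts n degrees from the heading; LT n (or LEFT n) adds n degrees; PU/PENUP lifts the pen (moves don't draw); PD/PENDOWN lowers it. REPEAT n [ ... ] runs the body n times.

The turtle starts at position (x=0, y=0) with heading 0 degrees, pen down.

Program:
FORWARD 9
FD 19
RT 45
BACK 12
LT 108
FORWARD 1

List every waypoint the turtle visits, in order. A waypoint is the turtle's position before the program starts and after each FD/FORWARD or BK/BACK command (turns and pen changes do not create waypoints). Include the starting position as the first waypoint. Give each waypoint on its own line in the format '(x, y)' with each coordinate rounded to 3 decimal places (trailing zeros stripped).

Answer: (0, 0)
(9, 0)
(28, 0)
(19.515, 8.485)
(19.969, 9.376)

Derivation:
Executing turtle program step by step:
Start: pos=(0,0), heading=0, pen down
FD 9: (0,0) -> (9,0) [heading=0, draw]
FD 19: (9,0) -> (28,0) [heading=0, draw]
RT 45: heading 0 -> 315
BK 12: (28,0) -> (19.515,8.485) [heading=315, draw]
LT 108: heading 315 -> 63
FD 1: (19.515,8.485) -> (19.969,9.376) [heading=63, draw]
Final: pos=(19.969,9.376), heading=63, 4 segment(s) drawn
Waypoints (5 total):
(0, 0)
(9, 0)
(28, 0)
(19.515, 8.485)
(19.969, 9.376)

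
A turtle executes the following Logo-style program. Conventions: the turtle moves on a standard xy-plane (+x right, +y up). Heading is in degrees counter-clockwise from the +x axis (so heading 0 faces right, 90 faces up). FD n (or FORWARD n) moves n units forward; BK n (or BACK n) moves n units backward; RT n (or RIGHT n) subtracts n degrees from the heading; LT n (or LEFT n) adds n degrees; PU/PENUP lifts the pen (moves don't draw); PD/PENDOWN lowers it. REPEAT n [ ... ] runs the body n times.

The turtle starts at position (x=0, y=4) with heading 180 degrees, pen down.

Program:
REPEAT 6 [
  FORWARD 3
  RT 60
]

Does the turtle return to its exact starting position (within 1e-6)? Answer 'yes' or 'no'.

Answer: yes

Derivation:
Executing turtle program step by step:
Start: pos=(0,4), heading=180, pen down
REPEAT 6 [
  -- iteration 1/6 --
  FD 3: (0,4) -> (-3,4) [heading=180, draw]
  RT 60: heading 180 -> 120
  -- iteration 2/6 --
  FD 3: (-3,4) -> (-4.5,6.598) [heading=120, draw]
  RT 60: heading 120 -> 60
  -- iteration 3/6 --
  FD 3: (-4.5,6.598) -> (-3,9.196) [heading=60, draw]
  RT 60: heading 60 -> 0
  -- iteration 4/6 --
  FD 3: (-3,9.196) -> (0,9.196) [heading=0, draw]
  RT 60: heading 0 -> 300
  -- iteration 5/6 --
  FD 3: (0,9.196) -> (1.5,6.598) [heading=300, draw]
  RT 60: heading 300 -> 240
  -- iteration 6/6 --
  FD 3: (1.5,6.598) -> (0,4) [heading=240, draw]
  RT 60: heading 240 -> 180
]
Final: pos=(0,4), heading=180, 6 segment(s) drawn

Start position: (0, 4)
Final position: (0, 4)
Distance = 0; < 1e-6 -> CLOSED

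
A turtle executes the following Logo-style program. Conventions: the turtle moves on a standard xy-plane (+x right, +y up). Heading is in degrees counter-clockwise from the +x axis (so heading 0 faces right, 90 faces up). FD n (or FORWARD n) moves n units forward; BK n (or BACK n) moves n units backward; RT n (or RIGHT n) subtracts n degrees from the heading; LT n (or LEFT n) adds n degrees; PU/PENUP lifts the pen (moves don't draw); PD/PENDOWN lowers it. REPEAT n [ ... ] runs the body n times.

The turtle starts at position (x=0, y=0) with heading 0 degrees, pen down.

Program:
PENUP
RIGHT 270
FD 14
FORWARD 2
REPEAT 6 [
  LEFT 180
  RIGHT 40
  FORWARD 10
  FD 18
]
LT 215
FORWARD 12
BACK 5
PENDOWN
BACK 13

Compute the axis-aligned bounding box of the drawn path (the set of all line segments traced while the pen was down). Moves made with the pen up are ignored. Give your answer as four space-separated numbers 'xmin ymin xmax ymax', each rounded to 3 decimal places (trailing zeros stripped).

Answer: -22.303 -6.025 -16.809 5.757

Derivation:
Executing turtle program step by step:
Start: pos=(0,0), heading=0, pen down
PU: pen up
RT 270: heading 0 -> 90
FD 14: (0,0) -> (0,14) [heading=90, move]
FD 2: (0,14) -> (0,16) [heading=90, move]
REPEAT 6 [
  -- iteration 1/6 --
  LT 180: heading 90 -> 270
  RT 40: heading 270 -> 230
  FD 10: (0,16) -> (-6.428,8.34) [heading=230, move]
  FD 18: (-6.428,8.34) -> (-17.998,-5.449) [heading=230, move]
  -- iteration 2/6 --
  LT 180: heading 230 -> 50
  RT 40: heading 50 -> 10
  FD 10: (-17.998,-5.449) -> (-8.15,-3.713) [heading=10, move]
  FD 18: (-8.15,-3.713) -> (9.577,-0.587) [heading=10, move]
  -- iteration 3/6 --
  LT 180: heading 10 -> 190
  RT 40: heading 190 -> 150
  FD 10: (9.577,-0.587) -> (0.916,4.413) [heading=150, move]
  FD 18: (0.916,4.413) -> (-14.672,13.413) [heading=150, move]
  -- iteration 4/6 --
  LT 180: heading 150 -> 330
  RT 40: heading 330 -> 290
  FD 10: (-14.672,13.413) -> (-11.252,4.016) [heading=290, move]
  FD 18: (-11.252,4.016) -> (-5.096,-12.898) [heading=290, move]
  -- iteration 5/6 --
  LT 180: heading 290 -> 110
  RT 40: heading 110 -> 70
  FD 10: (-5.096,-12.898) -> (-1.675,-3.502) [heading=70, move]
  FD 18: (-1.675,-3.502) -> (4.481,13.413) [heading=70, move]
  -- iteration 6/6 --
  LT 180: heading 70 -> 250
  RT 40: heading 250 -> 210
  FD 10: (4.481,13.413) -> (-4.179,8.413) [heading=210, move]
  FD 18: (-4.179,8.413) -> (-19.768,-0.587) [heading=210, move]
]
LT 215: heading 210 -> 65
FD 12: (-19.768,-0.587) -> (-14.696,10.289) [heading=65, move]
BK 5: (-14.696,10.289) -> (-16.809,5.757) [heading=65, move]
PD: pen down
BK 13: (-16.809,5.757) -> (-22.303,-6.025) [heading=65, draw]
Final: pos=(-22.303,-6.025), heading=65, 1 segment(s) drawn

Segment endpoints: x in {-22.303, -16.809}, y in {-6.025, 5.757}
xmin=-22.303, ymin=-6.025, xmax=-16.809, ymax=5.757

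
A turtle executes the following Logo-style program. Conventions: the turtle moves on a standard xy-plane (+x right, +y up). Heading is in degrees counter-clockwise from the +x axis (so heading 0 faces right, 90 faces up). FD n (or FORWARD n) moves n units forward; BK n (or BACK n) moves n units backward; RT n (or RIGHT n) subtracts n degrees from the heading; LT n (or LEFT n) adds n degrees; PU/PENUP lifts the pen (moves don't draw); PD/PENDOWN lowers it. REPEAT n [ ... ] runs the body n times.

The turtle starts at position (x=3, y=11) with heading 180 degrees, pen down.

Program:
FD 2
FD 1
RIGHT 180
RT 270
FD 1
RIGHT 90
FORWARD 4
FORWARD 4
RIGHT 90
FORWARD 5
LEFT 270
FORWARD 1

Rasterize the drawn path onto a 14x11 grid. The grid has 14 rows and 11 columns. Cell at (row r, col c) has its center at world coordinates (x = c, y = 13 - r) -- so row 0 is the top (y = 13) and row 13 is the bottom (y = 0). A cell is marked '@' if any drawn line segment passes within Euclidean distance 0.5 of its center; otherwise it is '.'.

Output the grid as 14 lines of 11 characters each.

Answer: ...........
@@@@@@@@@..
@@@@....@..
........@..
........@..
........@..
.......@@..
...........
...........
...........
...........
...........
...........
...........

Derivation:
Segment 0: (3,11) -> (1,11)
Segment 1: (1,11) -> (0,11)
Segment 2: (0,11) -> (-0,12)
Segment 3: (-0,12) -> (4,12)
Segment 4: (4,12) -> (8,12)
Segment 5: (8,12) -> (8,7)
Segment 6: (8,7) -> (7,7)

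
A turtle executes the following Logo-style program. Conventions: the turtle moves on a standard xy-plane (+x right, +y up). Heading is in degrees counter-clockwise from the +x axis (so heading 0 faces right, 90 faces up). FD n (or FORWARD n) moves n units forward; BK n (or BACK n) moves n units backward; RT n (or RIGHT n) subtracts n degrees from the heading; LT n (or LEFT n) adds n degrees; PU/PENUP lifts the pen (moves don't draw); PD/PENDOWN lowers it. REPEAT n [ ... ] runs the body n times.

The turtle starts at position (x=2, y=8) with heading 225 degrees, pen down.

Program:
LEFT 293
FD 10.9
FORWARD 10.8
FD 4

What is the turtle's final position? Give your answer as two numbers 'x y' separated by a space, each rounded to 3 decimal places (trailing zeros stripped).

Executing turtle program step by step:
Start: pos=(2,8), heading=225, pen down
LT 293: heading 225 -> 158
FD 10.9: (2,8) -> (-8.106,12.083) [heading=158, draw]
FD 10.8: (-8.106,12.083) -> (-18.12,16.129) [heading=158, draw]
FD 4: (-18.12,16.129) -> (-21.829,17.627) [heading=158, draw]
Final: pos=(-21.829,17.627), heading=158, 3 segment(s) drawn

Answer: -21.829 17.627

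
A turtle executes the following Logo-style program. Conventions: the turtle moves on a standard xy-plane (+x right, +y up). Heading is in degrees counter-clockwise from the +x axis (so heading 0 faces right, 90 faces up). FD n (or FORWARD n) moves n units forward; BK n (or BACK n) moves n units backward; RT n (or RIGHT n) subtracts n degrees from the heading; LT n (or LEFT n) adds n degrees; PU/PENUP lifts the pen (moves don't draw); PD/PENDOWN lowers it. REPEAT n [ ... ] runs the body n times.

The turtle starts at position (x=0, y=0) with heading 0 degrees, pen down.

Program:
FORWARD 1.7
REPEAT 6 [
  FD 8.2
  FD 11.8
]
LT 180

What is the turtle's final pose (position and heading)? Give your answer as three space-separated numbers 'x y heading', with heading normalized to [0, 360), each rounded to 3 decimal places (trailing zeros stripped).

Executing turtle program step by step:
Start: pos=(0,0), heading=0, pen down
FD 1.7: (0,0) -> (1.7,0) [heading=0, draw]
REPEAT 6 [
  -- iteration 1/6 --
  FD 8.2: (1.7,0) -> (9.9,0) [heading=0, draw]
  FD 11.8: (9.9,0) -> (21.7,0) [heading=0, draw]
  -- iteration 2/6 --
  FD 8.2: (21.7,0) -> (29.9,0) [heading=0, draw]
  FD 11.8: (29.9,0) -> (41.7,0) [heading=0, draw]
  -- iteration 3/6 --
  FD 8.2: (41.7,0) -> (49.9,0) [heading=0, draw]
  FD 11.8: (49.9,0) -> (61.7,0) [heading=0, draw]
  -- iteration 4/6 --
  FD 8.2: (61.7,0) -> (69.9,0) [heading=0, draw]
  FD 11.8: (69.9,0) -> (81.7,0) [heading=0, draw]
  -- iteration 5/6 --
  FD 8.2: (81.7,0) -> (89.9,0) [heading=0, draw]
  FD 11.8: (89.9,0) -> (101.7,0) [heading=0, draw]
  -- iteration 6/6 --
  FD 8.2: (101.7,0) -> (109.9,0) [heading=0, draw]
  FD 11.8: (109.9,0) -> (121.7,0) [heading=0, draw]
]
LT 180: heading 0 -> 180
Final: pos=(121.7,0), heading=180, 13 segment(s) drawn

Answer: 121.7 0 180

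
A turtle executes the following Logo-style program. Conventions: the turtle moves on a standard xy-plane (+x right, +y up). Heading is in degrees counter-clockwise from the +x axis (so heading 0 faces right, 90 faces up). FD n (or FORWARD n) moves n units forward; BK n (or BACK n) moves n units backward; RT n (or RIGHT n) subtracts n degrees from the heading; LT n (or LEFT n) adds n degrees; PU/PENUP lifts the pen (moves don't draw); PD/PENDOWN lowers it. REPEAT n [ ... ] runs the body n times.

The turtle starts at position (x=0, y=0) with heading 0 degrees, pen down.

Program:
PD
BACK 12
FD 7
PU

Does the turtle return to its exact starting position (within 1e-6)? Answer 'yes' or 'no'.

Executing turtle program step by step:
Start: pos=(0,0), heading=0, pen down
PD: pen down
BK 12: (0,0) -> (-12,0) [heading=0, draw]
FD 7: (-12,0) -> (-5,0) [heading=0, draw]
PU: pen up
Final: pos=(-5,0), heading=0, 2 segment(s) drawn

Start position: (0, 0)
Final position: (-5, 0)
Distance = 5; >= 1e-6 -> NOT closed

Answer: no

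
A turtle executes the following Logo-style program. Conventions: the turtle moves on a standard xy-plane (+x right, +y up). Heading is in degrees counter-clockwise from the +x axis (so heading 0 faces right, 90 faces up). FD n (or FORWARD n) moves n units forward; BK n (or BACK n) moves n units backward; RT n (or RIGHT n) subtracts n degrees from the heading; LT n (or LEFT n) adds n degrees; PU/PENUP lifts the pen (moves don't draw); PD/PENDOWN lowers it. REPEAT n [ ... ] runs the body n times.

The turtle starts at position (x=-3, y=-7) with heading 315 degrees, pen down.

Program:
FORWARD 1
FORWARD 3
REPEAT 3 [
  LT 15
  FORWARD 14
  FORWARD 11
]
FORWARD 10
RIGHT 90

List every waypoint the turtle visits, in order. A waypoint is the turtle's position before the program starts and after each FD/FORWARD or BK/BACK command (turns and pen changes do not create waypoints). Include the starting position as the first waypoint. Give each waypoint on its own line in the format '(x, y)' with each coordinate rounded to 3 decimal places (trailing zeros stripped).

Answer: (-3, -7)
(-2.293, -7.707)
(-0.172, -9.828)
(11.953, -16.828)
(21.479, -22.328)
(35.002, -25.952)
(45.627, -28.799)
(59.627, -28.799)
(70.627, -28.799)
(80.627, -28.799)

Derivation:
Executing turtle program step by step:
Start: pos=(-3,-7), heading=315, pen down
FD 1: (-3,-7) -> (-2.293,-7.707) [heading=315, draw]
FD 3: (-2.293,-7.707) -> (-0.172,-9.828) [heading=315, draw]
REPEAT 3 [
  -- iteration 1/3 --
  LT 15: heading 315 -> 330
  FD 14: (-0.172,-9.828) -> (11.953,-16.828) [heading=330, draw]
  FD 11: (11.953,-16.828) -> (21.479,-22.328) [heading=330, draw]
  -- iteration 2/3 --
  LT 15: heading 330 -> 345
  FD 14: (21.479,-22.328) -> (35.002,-25.952) [heading=345, draw]
  FD 11: (35.002,-25.952) -> (45.627,-28.799) [heading=345, draw]
  -- iteration 3/3 --
  LT 15: heading 345 -> 0
  FD 14: (45.627,-28.799) -> (59.627,-28.799) [heading=0, draw]
  FD 11: (59.627,-28.799) -> (70.627,-28.799) [heading=0, draw]
]
FD 10: (70.627,-28.799) -> (80.627,-28.799) [heading=0, draw]
RT 90: heading 0 -> 270
Final: pos=(80.627,-28.799), heading=270, 9 segment(s) drawn
Waypoints (10 total):
(-3, -7)
(-2.293, -7.707)
(-0.172, -9.828)
(11.953, -16.828)
(21.479, -22.328)
(35.002, -25.952)
(45.627, -28.799)
(59.627, -28.799)
(70.627, -28.799)
(80.627, -28.799)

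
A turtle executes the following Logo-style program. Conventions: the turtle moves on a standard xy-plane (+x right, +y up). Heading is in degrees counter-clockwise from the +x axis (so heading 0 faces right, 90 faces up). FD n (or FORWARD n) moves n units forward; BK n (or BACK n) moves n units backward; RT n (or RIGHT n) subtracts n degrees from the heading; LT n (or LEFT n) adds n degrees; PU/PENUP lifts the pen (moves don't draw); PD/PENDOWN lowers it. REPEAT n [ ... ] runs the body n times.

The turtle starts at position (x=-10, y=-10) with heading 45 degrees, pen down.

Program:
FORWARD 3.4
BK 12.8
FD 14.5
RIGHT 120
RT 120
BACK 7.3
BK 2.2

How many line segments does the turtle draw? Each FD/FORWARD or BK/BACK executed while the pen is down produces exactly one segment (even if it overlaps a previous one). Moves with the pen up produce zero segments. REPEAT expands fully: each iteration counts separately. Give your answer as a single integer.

Executing turtle program step by step:
Start: pos=(-10,-10), heading=45, pen down
FD 3.4: (-10,-10) -> (-7.596,-7.596) [heading=45, draw]
BK 12.8: (-7.596,-7.596) -> (-16.647,-16.647) [heading=45, draw]
FD 14.5: (-16.647,-16.647) -> (-6.394,-6.394) [heading=45, draw]
RT 120: heading 45 -> 285
RT 120: heading 285 -> 165
BK 7.3: (-6.394,-6.394) -> (0.658,-8.283) [heading=165, draw]
BK 2.2: (0.658,-8.283) -> (2.783,-8.853) [heading=165, draw]
Final: pos=(2.783,-8.853), heading=165, 5 segment(s) drawn
Segments drawn: 5

Answer: 5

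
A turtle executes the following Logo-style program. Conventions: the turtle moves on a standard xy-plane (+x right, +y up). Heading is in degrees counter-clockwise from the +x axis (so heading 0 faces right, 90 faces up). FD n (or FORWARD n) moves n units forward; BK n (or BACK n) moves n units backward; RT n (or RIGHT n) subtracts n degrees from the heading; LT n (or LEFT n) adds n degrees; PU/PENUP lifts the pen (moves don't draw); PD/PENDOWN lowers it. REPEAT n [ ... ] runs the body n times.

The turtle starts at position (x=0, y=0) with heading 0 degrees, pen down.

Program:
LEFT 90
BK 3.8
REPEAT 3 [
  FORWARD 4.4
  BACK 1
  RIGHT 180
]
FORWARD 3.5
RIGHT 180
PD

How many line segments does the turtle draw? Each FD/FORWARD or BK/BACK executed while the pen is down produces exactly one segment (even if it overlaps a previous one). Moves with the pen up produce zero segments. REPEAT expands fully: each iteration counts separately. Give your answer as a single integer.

Executing turtle program step by step:
Start: pos=(0,0), heading=0, pen down
LT 90: heading 0 -> 90
BK 3.8: (0,0) -> (0,-3.8) [heading=90, draw]
REPEAT 3 [
  -- iteration 1/3 --
  FD 4.4: (0,-3.8) -> (0,0.6) [heading=90, draw]
  BK 1: (0,0.6) -> (0,-0.4) [heading=90, draw]
  RT 180: heading 90 -> 270
  -- iteration 2/3 --
  FD 4.4: (0,-0.4) -> (0,-4.8) [heading=270, draw]
  BK 1: (0,-4.8) -> (0,-3.8) [heading=270, draw]
  RT 180: heading 270 -> 90
  -- iteration 3/3 --
  FD 4.4: (0,-3.8) -> (0,0.6) [heading=90, draw]
  BK 1: (0,0.6) -> (0,-0.4) [heading=90, draw]
  RT 180: heading 90 -> 270
]
FD 3.5: (0,-0.4) -> (0,-3.9) [heading=270, draw]
RT 180: heading 270 -> 90
PD: pen down
Final: pos=(0,-3.9), heading=90, 8 segment(s) drawn
Segments drawn: 8

Answer: 8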